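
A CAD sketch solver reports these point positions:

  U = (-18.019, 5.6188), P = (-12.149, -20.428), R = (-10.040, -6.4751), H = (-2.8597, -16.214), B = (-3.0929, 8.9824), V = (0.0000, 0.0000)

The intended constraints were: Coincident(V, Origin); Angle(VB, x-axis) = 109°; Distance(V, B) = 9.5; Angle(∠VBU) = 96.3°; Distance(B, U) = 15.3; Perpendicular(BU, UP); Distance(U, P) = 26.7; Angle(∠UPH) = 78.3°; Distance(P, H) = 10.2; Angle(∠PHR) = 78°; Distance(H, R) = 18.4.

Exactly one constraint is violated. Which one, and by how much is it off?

Distance(H, R) = 18.4 — off by 6.30.

V = (0.00, 0.00) ✓; VB at 109.0° ✓; |VB| = 9.500 ✓; ∠VBU = 96.30° ✓; |BU| = 15.30 ✓; ∠(BU, UP) = 90.00° ✓; |UP| = 26.70 ✓; ∠UPH = 78.30° ✓; |PH| = 10.20 ✓; ∠PHR = 78.00° ✓; |HR| = 12.10 ✗.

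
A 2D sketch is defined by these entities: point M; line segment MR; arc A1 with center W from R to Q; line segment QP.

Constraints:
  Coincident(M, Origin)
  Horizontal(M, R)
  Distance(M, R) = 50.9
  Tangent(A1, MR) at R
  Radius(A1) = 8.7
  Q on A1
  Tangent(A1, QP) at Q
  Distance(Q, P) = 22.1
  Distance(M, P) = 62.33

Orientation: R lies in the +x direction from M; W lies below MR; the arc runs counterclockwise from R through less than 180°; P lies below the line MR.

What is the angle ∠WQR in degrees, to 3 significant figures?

31.4°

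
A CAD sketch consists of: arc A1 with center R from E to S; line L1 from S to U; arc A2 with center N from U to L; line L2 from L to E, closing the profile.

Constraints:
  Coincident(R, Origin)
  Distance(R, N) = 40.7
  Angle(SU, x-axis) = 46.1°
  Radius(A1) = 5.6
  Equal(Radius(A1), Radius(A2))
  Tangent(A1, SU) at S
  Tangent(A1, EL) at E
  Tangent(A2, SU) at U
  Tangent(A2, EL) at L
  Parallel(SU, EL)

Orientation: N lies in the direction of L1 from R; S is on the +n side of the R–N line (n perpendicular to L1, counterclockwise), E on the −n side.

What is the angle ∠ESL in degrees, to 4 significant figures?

74.61°

The slot axis is L1's direction at 46.1°, so u = (cos 46.1°, sin 46.1°) = (0.6934, 0.7206) and n = (−sin 46.1°, cos 46.1°) = (-0.7206, 0.6934). R is at the origin and N lies 40.7 along u from R, so N = 40.7·u = (28.22, 29.33). Tangency of A1 to both parallel lines with radius 5.6 puts S and E at R ± 5.6·n: S = (-4.035, 3.883), E = (4.035, -3.883). Equal radii place U and L the same way about N: U = N + 5.6·n = (24.19, 33.21), L = N − 5.6·n = (32.26, 25.44). Then cos ∠ESL = SE·SL / (|SE||SL|), giving 74.61°.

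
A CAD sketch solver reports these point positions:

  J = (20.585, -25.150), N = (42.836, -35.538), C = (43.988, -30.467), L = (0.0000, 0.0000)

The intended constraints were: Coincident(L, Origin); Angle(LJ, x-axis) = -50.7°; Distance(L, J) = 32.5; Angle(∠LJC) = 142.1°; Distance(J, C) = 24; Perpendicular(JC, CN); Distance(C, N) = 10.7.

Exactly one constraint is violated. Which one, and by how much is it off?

Distance(C, N) = 10.7 — off by 5.50.

L = (0.00, 0.00) ✓; LJ at -50.70° ✓; |LJ| = 32.50 ✓; ∠LJC = 142.1° ✓; |JC| = 24.00 ✓; ∠(JC, CN) = 90.00° ✓; |CN| = 5.200 ✗.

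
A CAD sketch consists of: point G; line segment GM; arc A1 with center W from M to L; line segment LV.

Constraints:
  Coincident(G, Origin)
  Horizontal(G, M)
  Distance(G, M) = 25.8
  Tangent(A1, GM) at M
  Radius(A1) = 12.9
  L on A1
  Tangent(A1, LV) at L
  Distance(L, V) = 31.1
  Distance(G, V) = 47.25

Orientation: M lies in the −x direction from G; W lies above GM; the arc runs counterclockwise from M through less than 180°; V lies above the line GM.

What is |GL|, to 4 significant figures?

18.89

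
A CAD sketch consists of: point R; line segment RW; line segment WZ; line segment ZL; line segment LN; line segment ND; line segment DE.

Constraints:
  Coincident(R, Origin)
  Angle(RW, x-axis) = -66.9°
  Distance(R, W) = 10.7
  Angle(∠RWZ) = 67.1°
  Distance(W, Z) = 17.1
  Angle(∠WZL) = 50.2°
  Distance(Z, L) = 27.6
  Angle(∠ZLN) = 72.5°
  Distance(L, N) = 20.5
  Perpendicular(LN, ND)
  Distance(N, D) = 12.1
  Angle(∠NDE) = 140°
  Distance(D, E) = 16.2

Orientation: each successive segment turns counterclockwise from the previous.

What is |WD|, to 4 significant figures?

2.967

∠ZLN = 72.5° gives LN at -76.70° from the x-axis; with |LN| = 20.5, N = (-6.733, -15.47). The perpendicularity gives ND at right angles to LN, so ND runs at 13.30°; with |ND| = 12.1, D = (5.042, -12.69). Then |WD| = |D − W| = 2.967.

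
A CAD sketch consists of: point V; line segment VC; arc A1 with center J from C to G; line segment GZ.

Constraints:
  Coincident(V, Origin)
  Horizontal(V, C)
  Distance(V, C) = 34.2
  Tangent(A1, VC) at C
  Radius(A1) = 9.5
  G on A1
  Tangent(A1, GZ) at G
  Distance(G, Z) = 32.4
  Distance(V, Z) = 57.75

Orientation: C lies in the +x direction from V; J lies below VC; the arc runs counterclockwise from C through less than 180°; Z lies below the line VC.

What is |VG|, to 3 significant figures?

28.8

Checks: |JG| = 9.500 ✓; ∠(JG, GZ) = 90.00° ✓; |GZ| = 32.40 ✓; |VZ| = 57.75 ✓.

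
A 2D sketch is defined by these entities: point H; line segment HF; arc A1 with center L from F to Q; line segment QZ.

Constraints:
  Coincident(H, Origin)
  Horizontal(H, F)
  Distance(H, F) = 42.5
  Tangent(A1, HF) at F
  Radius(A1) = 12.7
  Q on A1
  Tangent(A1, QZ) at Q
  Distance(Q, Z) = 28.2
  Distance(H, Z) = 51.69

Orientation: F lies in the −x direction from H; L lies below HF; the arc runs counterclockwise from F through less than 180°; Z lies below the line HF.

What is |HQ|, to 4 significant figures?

55.76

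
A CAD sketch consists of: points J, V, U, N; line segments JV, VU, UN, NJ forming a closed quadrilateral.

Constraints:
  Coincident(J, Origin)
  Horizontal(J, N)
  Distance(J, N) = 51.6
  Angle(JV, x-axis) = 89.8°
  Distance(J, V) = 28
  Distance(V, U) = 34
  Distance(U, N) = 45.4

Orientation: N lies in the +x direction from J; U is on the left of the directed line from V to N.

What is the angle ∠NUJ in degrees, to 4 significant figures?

63.92°

J is at the origin; JN is horizontal with |JN| = 51.6 and N in +x, so N = (51.6, 0). JV runs at 89.8° with |JV| = 28.0, so V = (0.09774, 28.00). U is determined by |VU| = 34.0 and |UN| = 45.4 together: it lies at the intersection of circle(V, 34.0) and circle(N, 45.4). With |VN| = 58.62, the foot of the radical line on VN is 21.59 from V and the perpendicular offset is √(34.0² − 21.59²) = 26.27. Taking the left-of-VN solution: U = (31.61, 40.76).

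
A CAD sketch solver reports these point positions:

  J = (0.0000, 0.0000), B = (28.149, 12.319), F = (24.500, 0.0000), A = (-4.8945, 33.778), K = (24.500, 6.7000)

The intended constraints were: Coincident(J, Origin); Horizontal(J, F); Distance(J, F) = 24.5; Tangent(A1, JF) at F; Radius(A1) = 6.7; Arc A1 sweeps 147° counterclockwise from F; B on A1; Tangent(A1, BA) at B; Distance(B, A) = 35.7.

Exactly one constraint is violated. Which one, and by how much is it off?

Distance(B, A) = 35.7 — off by 3.70.

J = (0.00, 0.00) ✓; J.y = 0.00, F.y = 0.00 ✓; |JF| = 24.50 ✓; ∠(KF, FJ) = 90.00° ✓; |KF| = 6.700 ✓; bearing(K→B) − bearing(K→F) = 147.0° ✓; |KB| = 6.700 ✓; ∠(KB, BA) = 90.00° ✓; |BA| = 39.40 ✗.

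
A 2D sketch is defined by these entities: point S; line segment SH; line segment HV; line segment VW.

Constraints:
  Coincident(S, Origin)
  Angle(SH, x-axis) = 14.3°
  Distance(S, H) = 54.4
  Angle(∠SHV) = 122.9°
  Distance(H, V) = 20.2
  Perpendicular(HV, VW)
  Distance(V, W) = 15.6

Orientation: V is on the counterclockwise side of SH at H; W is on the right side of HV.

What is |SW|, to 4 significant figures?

78.93

S is at the origin; SH runs at 14.3° with length 54.4, so H = 54.4·(cos 14.3°, sin 14.3°) = (52.71, 13.44). ∠SHV = 122.9°, so HV runs at 14.3° + (180° − 122.9°) = 71.40° from the x-axis; with |HV| = 20.2, V = H + 20.2·(cos 71.40°, sin 71.40°) = (59.16, 32.58). HV ⟂ VW; with |VW| = 15.6 on the right of HV, W = V + 15.6·(0.9478, -0.3190) = (73.94, 27.61). Then |SW| = |W − S| = 78.93.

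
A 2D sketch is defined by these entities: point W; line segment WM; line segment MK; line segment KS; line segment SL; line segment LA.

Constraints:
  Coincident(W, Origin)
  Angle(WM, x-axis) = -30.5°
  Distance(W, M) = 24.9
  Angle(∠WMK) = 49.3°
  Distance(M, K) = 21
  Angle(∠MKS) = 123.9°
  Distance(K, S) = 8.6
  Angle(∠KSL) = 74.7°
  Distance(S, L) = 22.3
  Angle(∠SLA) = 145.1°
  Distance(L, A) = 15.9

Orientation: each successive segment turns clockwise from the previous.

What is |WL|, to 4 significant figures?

12.47

∠MKS = 123.9° gives KS at 142.7° from the x-axis; with |KS| = 8.6, S = (-5.266, -14.19). ∠KSL = 74.7° gives SL at 37.40° from the x-axis; with |SL| = 22.3, L = (12.45, -0.6493). Then |WL| = |L − W| = 12.47.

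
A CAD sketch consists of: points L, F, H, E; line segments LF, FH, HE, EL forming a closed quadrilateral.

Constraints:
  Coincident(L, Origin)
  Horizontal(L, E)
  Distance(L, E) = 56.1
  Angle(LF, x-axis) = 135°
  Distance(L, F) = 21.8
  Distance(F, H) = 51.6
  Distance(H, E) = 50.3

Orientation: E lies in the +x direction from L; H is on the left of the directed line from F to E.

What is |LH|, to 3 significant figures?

51.0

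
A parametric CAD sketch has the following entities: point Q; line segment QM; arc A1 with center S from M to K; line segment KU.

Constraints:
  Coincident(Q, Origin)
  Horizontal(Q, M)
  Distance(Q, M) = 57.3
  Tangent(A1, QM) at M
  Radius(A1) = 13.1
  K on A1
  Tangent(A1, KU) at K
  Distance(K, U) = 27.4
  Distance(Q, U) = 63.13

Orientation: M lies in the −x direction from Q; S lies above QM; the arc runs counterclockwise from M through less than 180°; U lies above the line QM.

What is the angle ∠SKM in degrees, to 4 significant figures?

41.81°

Q is at the origin; Q and M share the same y with |QM| = 57.3 and M on the −x side, so M = (-57.30, 0.000). A1 meets QM tangentially, so SM is at right angles to QM, so S = M + (0, 13.1) = (-57.30, 13.10). Since SK ⟂ KU (tangency), |SU| = √(13.1² + 27.4²) = 30.37 regardless of where K sits on A1. So U lies on both circle(Q, 63.13) and circle(S, 30.37); the above-QM intersection is U = (-47.32, 41.78). K is the foot of the tangent from U: K = (-44.28, 14.55).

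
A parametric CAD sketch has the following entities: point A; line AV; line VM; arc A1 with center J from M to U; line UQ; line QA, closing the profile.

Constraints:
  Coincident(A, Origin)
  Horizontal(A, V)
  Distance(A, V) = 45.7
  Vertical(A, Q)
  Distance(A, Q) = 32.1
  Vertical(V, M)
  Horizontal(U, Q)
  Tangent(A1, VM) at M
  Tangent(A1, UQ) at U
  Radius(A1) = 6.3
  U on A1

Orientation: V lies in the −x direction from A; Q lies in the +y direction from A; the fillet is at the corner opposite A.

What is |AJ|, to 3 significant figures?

47.1

A and Q share the same x with |AQ| = 32.1 and Q on the +y side, so Q = (0.00, 32.1). The virtual corner opposite A is at (-45.7, 32.1). Tangency of A1 to VM means the radius JM is perpendicular to VM and A1 meets UQ tangentially, so JU is at right angles to UQ, with radius 6.3, so the center J sits 6.3 in from both sides at J = (-39.4, 25.8). Then |AJ| = |J − A| = 47.1.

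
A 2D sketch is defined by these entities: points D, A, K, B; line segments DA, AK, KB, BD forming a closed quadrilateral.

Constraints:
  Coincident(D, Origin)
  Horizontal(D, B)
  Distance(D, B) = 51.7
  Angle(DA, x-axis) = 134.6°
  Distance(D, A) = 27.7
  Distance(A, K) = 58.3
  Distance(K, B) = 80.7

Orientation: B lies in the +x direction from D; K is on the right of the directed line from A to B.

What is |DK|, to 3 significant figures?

43.1

Checks: |AK| = 58.30 ✓; |KB| = 80.70 ✓.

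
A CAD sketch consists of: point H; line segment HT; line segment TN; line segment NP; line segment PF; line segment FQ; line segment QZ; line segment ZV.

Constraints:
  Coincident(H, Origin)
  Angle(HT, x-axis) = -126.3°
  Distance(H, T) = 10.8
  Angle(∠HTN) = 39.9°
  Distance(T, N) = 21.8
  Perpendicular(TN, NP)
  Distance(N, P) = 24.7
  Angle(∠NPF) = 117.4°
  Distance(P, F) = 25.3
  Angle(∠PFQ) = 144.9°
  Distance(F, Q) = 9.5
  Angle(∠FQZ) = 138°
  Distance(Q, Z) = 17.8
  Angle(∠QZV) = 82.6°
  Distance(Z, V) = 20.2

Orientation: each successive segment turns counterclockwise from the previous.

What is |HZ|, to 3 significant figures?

33.2

H is at the origin; HT runs at -126.3° with length 10.8, so T = (-6.39, -8.70). ∠HTN = 39.9° gives TN at 13.8° from the x-axis; with |TN| = 21.8, N = (14.8, -3.50). The perpendicularity gives NP at right angles to TN, so NP runs at 104°; with |NP| = 24.7, P = (8.89, 20.5). ∠NPF = 117.4° gives PF at 166° from the x-axis; with |PF| = 25.3, F = (-15.7, 26.4). ∠PFQ = 144.9° gives FQ at -158° from the x-axis; with |FQ| = 9.5, Q = (-24.5, 23.0). ∠FQZ = 138.0° gives QZ at -116° from the x-axis; with |QZ| = 17.8, Z = (-32.5, 7.02). Then |HZ| = |Z − H| = 33.2.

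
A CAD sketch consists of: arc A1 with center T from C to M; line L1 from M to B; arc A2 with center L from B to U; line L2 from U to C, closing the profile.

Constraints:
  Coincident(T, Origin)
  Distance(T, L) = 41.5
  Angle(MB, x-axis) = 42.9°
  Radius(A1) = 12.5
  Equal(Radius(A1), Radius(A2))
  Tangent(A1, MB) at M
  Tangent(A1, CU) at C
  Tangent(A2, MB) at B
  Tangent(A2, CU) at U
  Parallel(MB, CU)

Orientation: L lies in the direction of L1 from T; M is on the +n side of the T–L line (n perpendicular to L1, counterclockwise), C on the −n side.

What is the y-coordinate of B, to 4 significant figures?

37.41

Tangency of A1 to both parallel lines with radius 12.5 puts M and C at T ± 12.5·n: M = (-8.509, 9.157), C = (8.509, -9.157). Equal radii place B and U the same way about L: B = L + 12.5·n = (21.89, 37.41), U = L − 12.5·n = (38.91, 19.09). So B.y = 37.41.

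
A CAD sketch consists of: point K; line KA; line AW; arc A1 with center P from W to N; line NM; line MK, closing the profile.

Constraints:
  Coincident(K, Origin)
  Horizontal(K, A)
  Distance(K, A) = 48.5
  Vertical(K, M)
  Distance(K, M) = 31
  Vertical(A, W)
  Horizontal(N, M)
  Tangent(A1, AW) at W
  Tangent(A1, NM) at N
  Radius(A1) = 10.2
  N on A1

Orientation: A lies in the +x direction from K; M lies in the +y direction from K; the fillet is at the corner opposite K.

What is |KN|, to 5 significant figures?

49.274

K is at the origin; K and A share the same y with |KA| = 48.5 and A on the +x side, so A = (48.500, 0.0000). K and M share the same x with |KM| = 31.0 and M on the +y side, so M = (0.0000, 31.000). The virtual corner opposite K is at (48.500, 31.000). Tangency of A1 to AW means the radius PW is perpendicular to AW and A1 meets NM tangentially, so PN is at right angles to NM, with radius 10.2, so the center P sits 10.2 in from both sides at P = (38.300, 20.800). That places the tangent points at W = (48.500, 20.800) on AW and N = (38.300, 31.000) on NM. Then |KN| = |N − K| = 49.274.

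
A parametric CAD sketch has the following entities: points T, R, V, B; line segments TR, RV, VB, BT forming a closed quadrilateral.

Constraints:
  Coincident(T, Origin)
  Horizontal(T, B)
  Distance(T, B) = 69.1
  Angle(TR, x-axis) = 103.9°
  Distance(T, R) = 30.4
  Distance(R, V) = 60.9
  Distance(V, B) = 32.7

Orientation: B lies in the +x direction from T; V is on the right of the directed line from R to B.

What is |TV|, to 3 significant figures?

39.8

T is at the origin; TB is horizontal with |TB| = 69.1 and B in +x, so B = (69.1, 0). TR runs at 103.9° with |TR| = 30.4, so R = (-7.30, 29.5). V is determined by |RV| = 60.9 and |VB| = 32.7 together: it lies at the intersection of circle(R, 60.9) and circle(B, 32.7). With |RB| = 81.9, the foot of the radical line on RB is 57.1 from R and the perpendicular offset is √(60.9² − 57.1²) = 21.3. Taking the right-of-RB solution: V = (38.3, -10.9).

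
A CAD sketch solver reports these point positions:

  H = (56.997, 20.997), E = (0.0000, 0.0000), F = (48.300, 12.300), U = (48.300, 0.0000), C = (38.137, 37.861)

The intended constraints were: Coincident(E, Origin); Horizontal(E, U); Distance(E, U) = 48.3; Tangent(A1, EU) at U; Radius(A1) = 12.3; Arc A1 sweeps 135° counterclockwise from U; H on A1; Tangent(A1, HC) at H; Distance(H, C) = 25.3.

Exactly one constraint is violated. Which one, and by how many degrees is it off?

Tangent(A1, HC) at H — off by 3.20°.

E = (0.00, 0.00) ✓; E.y = 0.00, U.y = 0.00 ✓; |EU| = 48.30 ✓; ∠(FU, UE) = 90.00° ✓; |FU| = 12.30 ✓; bearing(F→H) − bearing(F→U) = 135.0° ✓; |FH| = 12.30 ✓; ∠(FH, HC) = 86.80° ✗; |HC| = 25.30 ✓.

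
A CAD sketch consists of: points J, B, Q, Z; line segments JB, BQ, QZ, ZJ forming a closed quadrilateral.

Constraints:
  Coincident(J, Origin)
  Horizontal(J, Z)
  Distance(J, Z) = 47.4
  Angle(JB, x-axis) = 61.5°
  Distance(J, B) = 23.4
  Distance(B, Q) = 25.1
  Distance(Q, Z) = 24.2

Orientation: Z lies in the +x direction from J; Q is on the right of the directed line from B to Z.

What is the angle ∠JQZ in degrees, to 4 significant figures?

173.0°

Checks: |BQ| = 25.10 ✓; |QZ| = 24.20 ✓.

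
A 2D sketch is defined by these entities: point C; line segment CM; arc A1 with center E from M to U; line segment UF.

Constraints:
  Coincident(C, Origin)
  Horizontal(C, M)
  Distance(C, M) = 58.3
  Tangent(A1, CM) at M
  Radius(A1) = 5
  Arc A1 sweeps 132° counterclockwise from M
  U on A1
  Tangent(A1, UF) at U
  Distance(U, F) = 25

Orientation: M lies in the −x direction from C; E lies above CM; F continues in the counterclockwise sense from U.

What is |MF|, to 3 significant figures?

29.9

On A1, M sits at bearing -90° from E; a 132° counterclockwise sweep puts U at bearing 42°, so U = E + 5.0·(cos 42°, sin 42°) = (-54.6, 8.35). Since A1 is tangent to UF there, EU ⟂ UF, so UF runs along (−sin 42°, cos 42°); with |UF| = 25.0, F = (-71.3, 26.9). Then |MF| = |F − M| = 29.9.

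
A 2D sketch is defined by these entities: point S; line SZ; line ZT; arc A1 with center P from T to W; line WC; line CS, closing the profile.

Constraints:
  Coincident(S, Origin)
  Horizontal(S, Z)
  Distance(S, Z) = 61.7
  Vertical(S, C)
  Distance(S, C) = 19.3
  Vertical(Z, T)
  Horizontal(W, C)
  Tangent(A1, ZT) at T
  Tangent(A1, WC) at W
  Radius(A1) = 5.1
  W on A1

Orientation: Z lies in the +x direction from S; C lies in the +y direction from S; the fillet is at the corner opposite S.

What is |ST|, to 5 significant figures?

63.313

The virtual corner opposite S is at (61.700, 19.300). A1 meets ZT tangentially, so PT is at right angles to ZT and the tangent condition forces PW to be normal to WC, with radius 5.1, so the center P sits 5.1 in from both sides at P = (56.600, 14.200). That places the tangent points at T = (61.700, 14.200) on ZT and W = (56.600, 19.300) on WC. Then |ST| = |T − S| = 63.313.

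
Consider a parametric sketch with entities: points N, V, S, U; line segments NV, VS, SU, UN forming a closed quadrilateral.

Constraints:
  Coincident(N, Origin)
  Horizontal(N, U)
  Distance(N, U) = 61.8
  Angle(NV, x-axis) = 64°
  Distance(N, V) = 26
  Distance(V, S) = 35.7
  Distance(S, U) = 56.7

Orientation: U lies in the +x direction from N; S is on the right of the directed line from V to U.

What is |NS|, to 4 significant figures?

13.57

N is at the origin; NU is horizontal with |NU| = 61.8 and U in +x, so U = (61.8, 0). NV runs at 64.0° with |NV| = 26.0, so V = (11.40, 23.37). S is determined by |VS| = 35.7 and |SU| = 56.7 together: it lies at the intersection of circle(V, 35.7) and circle(U, 56.7). With |VU| = 55.56, the foot of the radical line on VU is 10.31 from V and the perpendicular offset is √(35.7² − 10.31²) = 34.18. Taking the right-of-VU solution: S = (6.379, -11.98).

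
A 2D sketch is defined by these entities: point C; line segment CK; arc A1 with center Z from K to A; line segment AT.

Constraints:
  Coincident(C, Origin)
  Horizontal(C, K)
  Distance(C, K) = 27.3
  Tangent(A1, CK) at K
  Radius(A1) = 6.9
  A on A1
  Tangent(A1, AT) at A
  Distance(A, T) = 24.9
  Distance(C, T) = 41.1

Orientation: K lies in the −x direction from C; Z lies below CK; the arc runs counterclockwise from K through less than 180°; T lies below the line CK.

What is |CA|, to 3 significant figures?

35.0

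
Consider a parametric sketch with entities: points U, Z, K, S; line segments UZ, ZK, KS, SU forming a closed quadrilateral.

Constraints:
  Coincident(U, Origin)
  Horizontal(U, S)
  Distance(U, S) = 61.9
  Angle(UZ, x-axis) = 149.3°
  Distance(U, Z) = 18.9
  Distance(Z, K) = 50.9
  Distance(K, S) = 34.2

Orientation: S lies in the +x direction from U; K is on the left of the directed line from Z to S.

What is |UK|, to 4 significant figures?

38.88

U is at the origin; U and S share the same y with |US| = 61.9 and S in +x, so S = (61.9, 0). UZ runs at 149.3° with |UZ| = 18.9, so Z = (-16.25, 9.649). K is determined by |ZK| = 50.9 and |KS| = 34.2 together: it lies at the intersection of circle(Z, 50.9) and circle(S, 34.2). With |ZS| = 78.74, the foot of the radical line on ZS is 48.40 from Z and the perpendicular offset is √(50.9² − 48.40²) = 15.77. Taking the left-of-ZS solution: K = (33.71, 19.37).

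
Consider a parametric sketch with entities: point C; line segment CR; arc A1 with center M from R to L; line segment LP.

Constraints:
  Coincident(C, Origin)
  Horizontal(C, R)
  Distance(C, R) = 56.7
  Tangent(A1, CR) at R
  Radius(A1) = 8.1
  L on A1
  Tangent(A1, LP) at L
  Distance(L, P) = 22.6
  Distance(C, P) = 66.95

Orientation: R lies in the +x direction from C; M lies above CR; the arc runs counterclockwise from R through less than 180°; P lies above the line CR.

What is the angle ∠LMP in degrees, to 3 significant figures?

70.3°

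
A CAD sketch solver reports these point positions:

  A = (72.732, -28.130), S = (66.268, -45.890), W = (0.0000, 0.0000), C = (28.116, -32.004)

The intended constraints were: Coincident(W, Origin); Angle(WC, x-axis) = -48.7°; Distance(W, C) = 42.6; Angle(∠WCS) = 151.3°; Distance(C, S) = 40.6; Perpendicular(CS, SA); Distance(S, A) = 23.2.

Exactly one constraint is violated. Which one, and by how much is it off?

Distance(S, A) = 23.2 — off by 4.30.

W = (0.00, 0.00) ✓; WC at -48.70° ✓; |WC| = 42.60 ✓; ∠WCS = 151.3° ✓; |CS| = 40.60 ✓; ∠(CS, SA) = 90.00° ✓; |SA| = 18.90 ✗.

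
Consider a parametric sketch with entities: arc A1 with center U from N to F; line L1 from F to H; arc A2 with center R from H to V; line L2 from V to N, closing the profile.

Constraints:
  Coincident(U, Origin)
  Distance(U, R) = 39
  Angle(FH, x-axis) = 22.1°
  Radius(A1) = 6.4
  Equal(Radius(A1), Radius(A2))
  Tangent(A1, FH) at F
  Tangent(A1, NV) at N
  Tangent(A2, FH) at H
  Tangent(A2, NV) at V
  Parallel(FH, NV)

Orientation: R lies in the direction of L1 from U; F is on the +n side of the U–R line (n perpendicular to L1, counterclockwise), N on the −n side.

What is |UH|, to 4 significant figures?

39.52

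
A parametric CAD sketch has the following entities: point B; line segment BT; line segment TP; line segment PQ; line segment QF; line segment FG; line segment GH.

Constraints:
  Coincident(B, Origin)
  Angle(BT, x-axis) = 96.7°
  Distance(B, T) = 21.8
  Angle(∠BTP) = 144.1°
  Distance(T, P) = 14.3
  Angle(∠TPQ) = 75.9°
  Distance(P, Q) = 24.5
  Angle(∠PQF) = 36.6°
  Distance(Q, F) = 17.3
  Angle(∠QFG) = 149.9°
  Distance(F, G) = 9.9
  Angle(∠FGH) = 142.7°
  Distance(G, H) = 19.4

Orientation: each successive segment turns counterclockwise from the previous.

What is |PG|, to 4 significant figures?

11.46

∠PQF = 36.6° gives QF at 20.10° from the x-axis; with |QF| = 17.3, F = (-9.427, 17.65). ∠QFG = 149.9° gives FG at 50.20° from the x-axis; with |FG| = 9.9, G = (-3.090, 25.25). Then |PG| = |G − P| = 11.46.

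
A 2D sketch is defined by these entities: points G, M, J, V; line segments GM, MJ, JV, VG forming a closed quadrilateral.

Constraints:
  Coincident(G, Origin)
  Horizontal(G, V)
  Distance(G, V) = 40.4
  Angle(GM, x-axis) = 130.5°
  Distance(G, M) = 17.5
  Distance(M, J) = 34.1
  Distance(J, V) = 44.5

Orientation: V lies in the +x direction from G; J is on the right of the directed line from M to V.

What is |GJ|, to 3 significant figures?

18.8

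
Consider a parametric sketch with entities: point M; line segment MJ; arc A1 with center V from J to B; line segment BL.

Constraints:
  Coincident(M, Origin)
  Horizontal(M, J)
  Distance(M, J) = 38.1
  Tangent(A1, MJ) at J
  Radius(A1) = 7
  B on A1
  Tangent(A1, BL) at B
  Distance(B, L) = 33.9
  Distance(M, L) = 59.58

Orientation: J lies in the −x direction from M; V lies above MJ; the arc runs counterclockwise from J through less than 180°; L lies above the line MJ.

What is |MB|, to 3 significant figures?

32.9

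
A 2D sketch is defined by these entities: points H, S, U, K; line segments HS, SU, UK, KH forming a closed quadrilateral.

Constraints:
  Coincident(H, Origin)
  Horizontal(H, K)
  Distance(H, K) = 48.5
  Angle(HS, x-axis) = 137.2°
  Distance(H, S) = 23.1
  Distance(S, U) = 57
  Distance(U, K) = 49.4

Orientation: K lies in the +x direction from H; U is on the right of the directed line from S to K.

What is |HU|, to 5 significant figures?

35.481

H is at the origin; H and K share the same y with |HK| = 48.5 and K in +x, so K = (48.5, 0). HS runs at 137.2° with |HS| = 23.1, so S = (-16.949, 15.695). U is determined by |SU| = 57.0 and |UK| = 49.4 together: it lies at the intersection of circle(S, 57.0) and circle(K, 49.4). With |SK| = 67.305, the foot of the radical line on SK is 39.660 from S and the perpendicular offset is √(57.0² − 39.660²) = 40.940. Taking the right-of-SK solution: U = (12.070, -33.365).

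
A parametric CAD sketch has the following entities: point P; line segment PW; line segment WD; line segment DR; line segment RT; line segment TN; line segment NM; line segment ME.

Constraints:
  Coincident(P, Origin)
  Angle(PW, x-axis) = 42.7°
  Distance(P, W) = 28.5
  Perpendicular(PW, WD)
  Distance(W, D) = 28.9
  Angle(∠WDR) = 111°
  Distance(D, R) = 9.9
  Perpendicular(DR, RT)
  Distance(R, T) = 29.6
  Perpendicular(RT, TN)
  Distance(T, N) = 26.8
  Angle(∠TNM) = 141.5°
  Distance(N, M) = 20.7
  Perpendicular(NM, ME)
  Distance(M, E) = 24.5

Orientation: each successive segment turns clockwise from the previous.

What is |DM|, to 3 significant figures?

37.1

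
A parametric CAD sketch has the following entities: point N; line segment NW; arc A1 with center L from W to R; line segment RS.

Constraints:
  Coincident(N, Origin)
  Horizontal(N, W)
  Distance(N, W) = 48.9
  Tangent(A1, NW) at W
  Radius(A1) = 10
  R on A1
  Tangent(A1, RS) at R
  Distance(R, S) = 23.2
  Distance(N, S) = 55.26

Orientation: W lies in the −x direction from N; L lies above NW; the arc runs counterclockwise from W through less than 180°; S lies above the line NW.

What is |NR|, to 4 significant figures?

40.78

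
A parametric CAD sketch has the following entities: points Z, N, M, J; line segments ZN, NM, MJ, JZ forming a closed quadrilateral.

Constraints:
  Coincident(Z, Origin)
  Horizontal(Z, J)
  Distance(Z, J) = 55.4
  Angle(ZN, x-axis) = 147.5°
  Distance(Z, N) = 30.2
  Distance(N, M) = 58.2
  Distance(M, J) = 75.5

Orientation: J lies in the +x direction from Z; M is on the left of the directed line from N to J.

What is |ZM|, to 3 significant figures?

62.3

Checks: |NM| = 58.20 ✓; |MJ| = 75.50 ✓.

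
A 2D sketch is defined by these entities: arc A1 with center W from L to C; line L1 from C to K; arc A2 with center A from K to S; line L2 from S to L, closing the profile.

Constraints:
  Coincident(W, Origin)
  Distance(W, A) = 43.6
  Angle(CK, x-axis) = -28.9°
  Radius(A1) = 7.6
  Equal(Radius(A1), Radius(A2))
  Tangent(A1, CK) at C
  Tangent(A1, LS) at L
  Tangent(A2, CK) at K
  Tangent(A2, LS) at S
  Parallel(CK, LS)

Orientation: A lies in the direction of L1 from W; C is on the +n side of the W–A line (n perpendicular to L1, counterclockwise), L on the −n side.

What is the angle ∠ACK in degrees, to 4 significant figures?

9.888°

The slot axis is L1's direction at -28.9°, so u = (cos -28.9°, sin -28.9°) = (0.8755, -0.4833) and n = (−sin -28.9°, cos -28.9°) = (0.4833, 0.8755). W is at the origin and A lies 43.6 along u from W, so A = 43.6·u = (38.17, -21.07). Tangency of A1 to both parallel lines with radius 7.6 puts C and L at W ± 7.6·n: C = (3.673, 6.654), L = (-3.673, -6.654). Equal radii place K and S the same way about A: K = A + 7.6·n = (41.84, -14.42), S = A − 7.6·n = (34.50, -27.72). Then cos ∠ACK = CA·CK / (|CA||CK|), giving 9.888°.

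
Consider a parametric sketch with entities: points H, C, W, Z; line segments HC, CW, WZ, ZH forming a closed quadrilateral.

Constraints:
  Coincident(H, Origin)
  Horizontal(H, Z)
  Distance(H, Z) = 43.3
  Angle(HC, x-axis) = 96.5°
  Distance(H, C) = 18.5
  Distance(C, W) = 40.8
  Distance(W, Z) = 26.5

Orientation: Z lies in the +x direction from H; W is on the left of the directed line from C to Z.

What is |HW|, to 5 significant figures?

46.019

H is at the origin; HZ is horizontal with |HZ| = 43.3 and Z in +x, so Z = (43.3, 0). HC runs at 96.5° with |HC| = 18.5, so C = (-2.0943, 18.381). W is determined by |CW| = 40.8 and |WZ| = 26.5 together: it lies at the intersection of circle(C, 40.8) and circle(Z, 26.5). With |CZ| = 48.975, the foot of the radical line on CZ is 34.313 from C and the perpendicular offset is √(40.8² − 34.313²) = 22.074. Taking the left-of-CZ solution: W = (37.995, 25.964).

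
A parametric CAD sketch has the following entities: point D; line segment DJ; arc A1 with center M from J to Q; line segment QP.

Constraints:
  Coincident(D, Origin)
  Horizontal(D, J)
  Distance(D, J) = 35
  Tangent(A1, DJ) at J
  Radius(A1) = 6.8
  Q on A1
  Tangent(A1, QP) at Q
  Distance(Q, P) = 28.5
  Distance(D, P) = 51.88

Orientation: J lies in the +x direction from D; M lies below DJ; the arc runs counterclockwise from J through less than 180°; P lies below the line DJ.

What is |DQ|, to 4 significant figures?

29.89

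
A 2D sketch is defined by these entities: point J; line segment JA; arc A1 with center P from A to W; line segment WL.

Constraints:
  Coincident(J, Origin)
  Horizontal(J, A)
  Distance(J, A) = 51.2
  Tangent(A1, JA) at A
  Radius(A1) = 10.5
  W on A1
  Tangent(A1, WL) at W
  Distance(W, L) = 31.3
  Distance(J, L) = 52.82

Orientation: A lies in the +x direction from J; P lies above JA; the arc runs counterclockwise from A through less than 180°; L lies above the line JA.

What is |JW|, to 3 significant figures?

61.1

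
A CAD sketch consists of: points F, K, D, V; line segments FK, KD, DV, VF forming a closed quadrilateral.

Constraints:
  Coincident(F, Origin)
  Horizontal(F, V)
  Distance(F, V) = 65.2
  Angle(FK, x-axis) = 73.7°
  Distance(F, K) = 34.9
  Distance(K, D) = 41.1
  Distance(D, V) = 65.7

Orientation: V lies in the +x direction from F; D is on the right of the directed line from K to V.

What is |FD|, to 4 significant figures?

6.374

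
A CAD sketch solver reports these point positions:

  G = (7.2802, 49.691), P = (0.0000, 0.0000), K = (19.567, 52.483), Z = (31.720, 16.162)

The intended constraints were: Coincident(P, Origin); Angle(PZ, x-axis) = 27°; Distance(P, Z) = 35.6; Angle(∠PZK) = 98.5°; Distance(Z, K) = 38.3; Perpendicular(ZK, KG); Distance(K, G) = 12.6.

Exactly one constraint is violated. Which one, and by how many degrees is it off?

Perpendicular(ZK, KG) — off by 5.70°.

P = (0.00, 0.00) ✓; PZ at 27.00° ✓; |PZ| = 35.60 ✓; ∠PZK = 98.50° ✓; |ZK| = 38.30 ✓; ∠(ZK, KG) = 84.30° ✗; |KG| = 12.60 ✓.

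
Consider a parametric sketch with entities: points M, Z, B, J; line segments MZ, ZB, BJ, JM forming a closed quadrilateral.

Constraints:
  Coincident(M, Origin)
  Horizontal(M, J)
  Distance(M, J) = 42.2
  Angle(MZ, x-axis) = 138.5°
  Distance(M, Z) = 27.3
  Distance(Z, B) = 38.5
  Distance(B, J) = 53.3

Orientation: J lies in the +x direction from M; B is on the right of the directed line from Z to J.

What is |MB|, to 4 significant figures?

19.91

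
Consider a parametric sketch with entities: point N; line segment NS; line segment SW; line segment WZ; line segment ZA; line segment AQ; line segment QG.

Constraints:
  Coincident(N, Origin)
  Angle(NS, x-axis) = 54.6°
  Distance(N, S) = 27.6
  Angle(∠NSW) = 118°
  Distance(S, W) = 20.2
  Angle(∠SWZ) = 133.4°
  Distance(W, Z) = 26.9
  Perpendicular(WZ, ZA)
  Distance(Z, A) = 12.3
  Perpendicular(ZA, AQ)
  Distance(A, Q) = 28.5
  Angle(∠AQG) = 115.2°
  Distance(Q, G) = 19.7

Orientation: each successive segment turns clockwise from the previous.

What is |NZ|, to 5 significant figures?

51.865

N is at the origin; NS runs at 54.6° with length 27.6, so S = (15.988, 22.498). ∠NSW = 118.0° gives SW at -7.4000° from the x-axis; with |SW| = 20.2, W = (36.020, 19.896). ∠SWZ = 133.4° gives WZ at -54.000° from the x-axis; with |WZ| = 26.9, Z = (51.831, -1.8667). Then |NZ| = |Z − N| = 51.865.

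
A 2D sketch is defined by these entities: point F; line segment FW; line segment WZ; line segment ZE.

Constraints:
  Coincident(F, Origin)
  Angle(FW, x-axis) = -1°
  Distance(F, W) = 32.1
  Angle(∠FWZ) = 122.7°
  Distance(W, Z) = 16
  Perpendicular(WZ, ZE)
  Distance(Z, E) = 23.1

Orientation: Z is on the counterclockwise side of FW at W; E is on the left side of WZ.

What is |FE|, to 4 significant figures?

33.57

F is at the origin; FW runs at -1.0° with length 32.1, so W = 32.1·(cos -1.0°, sin -1.0°) = (32.10, -0.5602). ∠FWZ = 122.7°, so WZ runs at -1.0° + (180° − 122.7°) = 56.30° from the x-axis; with |WZ| = 16.0, Z = W + 16.0·(cos 56.30°, sin 56.30°) = (40.97, 12.75). WZ ⟂ ZE; with |ZE| = 23.1 on the left of WZ, E = Z + 23.1·(-0.8320, 0.5548) = (21.75, 25.57). Then |FE| = |E − F| = 33.57.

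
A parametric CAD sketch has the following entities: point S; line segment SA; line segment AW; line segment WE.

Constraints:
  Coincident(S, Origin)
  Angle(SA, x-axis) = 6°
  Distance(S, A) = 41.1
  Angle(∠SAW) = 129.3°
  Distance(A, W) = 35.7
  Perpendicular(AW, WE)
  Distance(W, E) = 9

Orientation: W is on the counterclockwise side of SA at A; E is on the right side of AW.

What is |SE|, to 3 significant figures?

74.0

S is at the origin; SA runs at 6.0° with length 41.1, so A = 41.1·(cos 6.0°, sin 6.0°) = (40.9, 4.30). ∠SAW = 129.3°, so AW runs at 6.0° + (180° − 129.3°) = 56.7° from the x-axis; with |AW| = 35.7, W = A + 35.7·(cos 56.7°, sin 56.7°) = (60.5, 34.1). The perpendicularity gives WE at right angles to AW; with |WE| = 9.0 on the right of AW, E = W + 9.0·(0.836, -0.549) = (68.0, 29.2). Then |SE| = |E − S| = 74.0.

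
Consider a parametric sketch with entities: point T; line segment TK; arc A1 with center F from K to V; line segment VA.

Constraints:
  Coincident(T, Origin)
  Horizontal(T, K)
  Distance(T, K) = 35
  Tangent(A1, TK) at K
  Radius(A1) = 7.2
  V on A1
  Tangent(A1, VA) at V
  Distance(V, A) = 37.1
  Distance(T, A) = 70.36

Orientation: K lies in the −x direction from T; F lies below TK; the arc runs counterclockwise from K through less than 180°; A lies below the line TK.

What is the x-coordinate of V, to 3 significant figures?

-41.0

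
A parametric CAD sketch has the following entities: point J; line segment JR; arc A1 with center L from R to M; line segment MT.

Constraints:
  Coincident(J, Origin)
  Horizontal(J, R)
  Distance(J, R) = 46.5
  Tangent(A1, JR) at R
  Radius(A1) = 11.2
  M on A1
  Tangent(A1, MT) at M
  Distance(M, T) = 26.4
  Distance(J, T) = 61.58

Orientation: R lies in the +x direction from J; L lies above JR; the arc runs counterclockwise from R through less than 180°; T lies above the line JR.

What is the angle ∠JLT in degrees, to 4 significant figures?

104.4°

Checks: ∠(LR, RJ) = 90.00° ✓; |LM| = 11.20 ✓; ∠(LM, MT) = 90.00° ✓; |MT| = 26.40 ✓; |JT| = 61.58 ✓.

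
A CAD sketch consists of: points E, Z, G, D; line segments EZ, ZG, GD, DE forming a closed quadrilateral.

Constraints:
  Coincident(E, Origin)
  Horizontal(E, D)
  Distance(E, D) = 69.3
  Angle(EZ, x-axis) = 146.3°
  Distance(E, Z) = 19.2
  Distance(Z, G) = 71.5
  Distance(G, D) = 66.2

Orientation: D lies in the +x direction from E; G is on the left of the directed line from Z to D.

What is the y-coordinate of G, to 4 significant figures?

58.08

Checks: |ZG| = 71.50 ✓; |GD| = 66.20 ✓.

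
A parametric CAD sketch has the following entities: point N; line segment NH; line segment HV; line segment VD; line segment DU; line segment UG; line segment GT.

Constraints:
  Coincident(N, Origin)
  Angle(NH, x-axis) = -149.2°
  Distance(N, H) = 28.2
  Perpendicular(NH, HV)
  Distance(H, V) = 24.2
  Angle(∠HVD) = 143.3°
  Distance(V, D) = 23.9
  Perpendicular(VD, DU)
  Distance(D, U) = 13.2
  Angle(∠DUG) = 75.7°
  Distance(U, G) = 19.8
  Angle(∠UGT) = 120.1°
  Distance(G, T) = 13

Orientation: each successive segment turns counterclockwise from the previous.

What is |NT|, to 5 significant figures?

41.440

N is at the origin; NH runs at -149.2° with length 28.2, so H = (-24.223, -14.440). NH is perpendicular to HV, so HV runs at -59.200°; with |HV| = 24.2, V = (-11.831, -35.226). ∠HVD = 143.3° gives VD at -22.500° from the x-axis; with |VD| = 23.9, D = (10.249, -44.373). VD ⟂ DU, so DU runs at 67.500°; with |DU| = 13.2, U = (15.301, -32.177). ∠DUG = 75.7° gives UG at 171.80° from the x-axis; with |UG| = 19.8, G = (-4.2967, -29.353). ∠UGT = 120.1° gives GT at -128.30° from the x-axis; with |GT| = 13.0, T = (-12.354, -39.555). Then |NT| = |T − N| = 41.440.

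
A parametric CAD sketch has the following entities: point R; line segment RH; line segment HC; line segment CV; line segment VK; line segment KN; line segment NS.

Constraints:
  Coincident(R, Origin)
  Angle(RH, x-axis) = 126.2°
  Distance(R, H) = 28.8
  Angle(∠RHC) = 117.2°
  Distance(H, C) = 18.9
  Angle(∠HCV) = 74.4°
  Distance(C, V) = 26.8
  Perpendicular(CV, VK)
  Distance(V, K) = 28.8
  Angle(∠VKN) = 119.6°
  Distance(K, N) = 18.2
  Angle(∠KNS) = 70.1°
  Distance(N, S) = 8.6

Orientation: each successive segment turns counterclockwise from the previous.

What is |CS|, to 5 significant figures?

30.822

R is at the origin; RH runs at 126.2° with length 28.8, so H = (-17.009, 23.240). ∠RHC = 117.2° gives HC at -171.00° from the x-axis; with |HC| = 18.9, C = (-35.677, 20.284). ∠HCV = 74.4° gives CV at -65.400° from the x-axis; with |CV| = 26.8, V = (-24.520, -4.0837). The perpendicularity gives VK at right angles to CV, so VK runs at 24.600°; with |VK| = 28.8, K = (1.6656, 7.9052). ∠VKN = 119.6° gives KN at 85.000° from the x-axis; with |KN| = 18.2, N = (3.2518, 26.036). ∠KNS = 70.1° gives NS at -165.10° from the x-axis; with |NS| = 8.6, S = (-5.0590, 23.825). Then |CS| = |S − C| = 30.822.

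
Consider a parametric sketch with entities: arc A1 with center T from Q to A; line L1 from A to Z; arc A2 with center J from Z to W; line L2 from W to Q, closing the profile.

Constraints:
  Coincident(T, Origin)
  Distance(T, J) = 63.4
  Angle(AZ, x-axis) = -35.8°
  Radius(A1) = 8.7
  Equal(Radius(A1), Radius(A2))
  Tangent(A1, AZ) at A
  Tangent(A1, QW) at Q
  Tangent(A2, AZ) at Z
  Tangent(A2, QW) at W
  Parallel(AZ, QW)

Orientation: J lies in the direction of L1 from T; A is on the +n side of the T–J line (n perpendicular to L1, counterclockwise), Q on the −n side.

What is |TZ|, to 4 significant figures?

63.99

Tangency of A1 to both parallel lines with radius 8.7 puts A and Q at T ± 8.7·n: A = (5.089, 7.056), Q = (-5.089, -7.056). Equal radii place Z and W the same way about J: Z = J + 8.7·n = (56.51, -30.03), W = J − 8.7·n = (46.33, -44.14). Then |TZ| = |Z − T| = 63.99.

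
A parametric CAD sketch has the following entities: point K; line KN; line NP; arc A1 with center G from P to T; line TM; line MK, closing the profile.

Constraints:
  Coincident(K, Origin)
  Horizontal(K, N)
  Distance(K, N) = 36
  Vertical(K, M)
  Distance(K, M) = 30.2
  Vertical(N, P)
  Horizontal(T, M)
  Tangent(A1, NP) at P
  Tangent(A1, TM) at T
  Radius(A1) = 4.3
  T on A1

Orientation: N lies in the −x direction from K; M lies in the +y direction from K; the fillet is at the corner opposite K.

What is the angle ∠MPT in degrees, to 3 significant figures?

38.2°

The virtual corner opposite K is at (-36.0, 30.2). A1 meets NP tangentially, so GP is at right angles to NP and A1 meets TM tangentially, so GT is at right angles to TM, with radius 4.3, so the center G sits 4.3 in from both sides at G = (-31.7, 25.9). That places the tangent points at P = (-36.0, 25.9) on NP and T = (-31.7, 30.2) on TM. Then cos ∠MPT = PM·PT / (|PM||PT|), giving 38.2°.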